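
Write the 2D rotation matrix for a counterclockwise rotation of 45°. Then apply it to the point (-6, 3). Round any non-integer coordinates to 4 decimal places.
R = [[√2/2, -√2/2], [√2/2, √2/2]]; R·(-6, 3) = (-6.3640, -2.1213)

Rotation matrix formula: R(θ) = [[cos θ, -sin θ], [sin θ, cos θ]]
For θ = 45°:
cos(45°) = √2/2
sin(45°) = √2/2
R = [[√2/2, -√2/2], [√2/2, √2/2]]
Apply to (-6, 3): [√2/2·-6 + (-√2/2)·3, √2/2·-6 + √2/2·3] = (-6.3640, -2.1213)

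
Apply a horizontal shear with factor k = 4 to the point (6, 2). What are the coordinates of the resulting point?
(14, 2)

Shear matrix for horizontal shear with factor k = 4:
[[1, 4], [0, 1]]
Result: (6, 2) → (14, 2)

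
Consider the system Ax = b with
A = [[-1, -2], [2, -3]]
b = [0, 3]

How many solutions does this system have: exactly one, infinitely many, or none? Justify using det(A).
Exactly one solution

Compute det(A) = (-1)*(-3) - (-2)*(2) = 7.
Because det(A) ≠ 0, A is invertible and Ax = b has a unique solution for every b (here x = A⁻¹ b).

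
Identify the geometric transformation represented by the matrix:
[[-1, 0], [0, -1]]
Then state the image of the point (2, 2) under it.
rotation by 180° (or reflection through origin); image of (2, 2) is (-2, -2)

This matches the form [[cos θ, -sin θ], [sin θ, cos θ]] of a rotation matrix; reading off cos θ and sin θ gives the angle.
The matrix [[-1, 0], [0, -1]] represents: rotation by 180° (or reflection through origin).
Applying it to (2, 2): [-1·2 + 0·2, 0·2 + -1·2] = (-2, -2).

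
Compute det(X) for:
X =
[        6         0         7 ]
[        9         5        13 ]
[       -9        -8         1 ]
det(X) = 465

Expand along row 0 (cofactor expansion): det(X) = a*(e*i - f*h) - b*(d*i - f*g) + c*(d*h - e*g), where the 3×3 is [[a, b, c], [d, e, f], [g, h, i]].
Minor M_00 = (5)*(1) - (13)*(-8) = 5 + 104 = 109.
Minor M_01 = (9)*(1) - (13)*(-9) = 9 + 117 = 126.
Minor M_02 = (9)*(-8) - (5)*(-9) = -72 + 45 = -27.
det(X) = (6)*(109) - (0)*(126) + (7)*(-27) = 654 + 0 - 189 = 465.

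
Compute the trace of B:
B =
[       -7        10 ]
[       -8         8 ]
tr(B) = -7 + 8 = 1

The trace of a square matrix is the sum of its diagonal entries.
Diagonal entries of B: B[0][0] = -7, B[1][1] = 8.
tr(B) = -7 + 8 = 1.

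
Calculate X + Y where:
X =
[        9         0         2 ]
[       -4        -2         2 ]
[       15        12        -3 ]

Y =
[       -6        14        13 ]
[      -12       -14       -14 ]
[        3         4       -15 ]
X + Y =
[        3        14        15 ]
[      -16       -16       -12 ]
[       18        16       -18 ]

Matrix addition is elementwise: (X+Y)[i][j] = X[i][j] + Y[i][j].
  (X+Y)[0][0] = (9) + (-6) = 3
  (X+Y)[0][1] = (0) + (14) = 14
  (X+Y)[0][2] = (2) + (13) = 15
  (X+Y)[1][0] = (-4) + (-12) = -16
  (X+Y)[1][1] = (-2) + (-14) = -16
  (X+Y)[1][2] = (2) + (-14) = -12
  (X+Y)[2][0] = (15) + (3) = 18
  (X+Y)[2][1] = (12) + (4) = 16
  (X+Y)[2][2] = (-3) + (-15) = -18
X + Y =
[        3        14        15 ]
[      -16       -16       -12 ]
[       18        16       -18 ]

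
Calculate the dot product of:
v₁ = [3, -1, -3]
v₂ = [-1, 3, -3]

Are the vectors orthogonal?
3, No

The dot product is the sum of products of corresponding components.
v₁·v₂ = (3)*(-1) + (-1)*(3) + (-3)*(-3) = -3 - 3 + 9 = 3.
Two vectors are orthogonal iff their dot product is 0; here the dot product is 3, so the vectors are not orthogonal.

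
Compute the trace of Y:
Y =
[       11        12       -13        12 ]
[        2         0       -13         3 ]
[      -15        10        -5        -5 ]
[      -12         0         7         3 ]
tr(Y) = 11 + 0 - 5 + 3 = 9

The trace of a square matrix is the sum of its diagonal entries.
Diagonal entries of Y: Y[0][0] = 11, Y[1][1] = 0, Y[2][2] = -5, Y[3][3] = 3.
tr(Y) = 11 + 0 - 5 + 3 = 9.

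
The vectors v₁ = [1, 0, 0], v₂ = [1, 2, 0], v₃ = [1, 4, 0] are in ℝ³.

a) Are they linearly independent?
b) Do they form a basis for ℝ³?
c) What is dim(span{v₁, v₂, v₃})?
Not independent, not a basis, dim(span) = 2

Check whether v₃ can be written as a linear combination of v₁ and v₂.
v₃ = (-1)·v₁ + (2)·v₂ = [1, 4, 0], so the three vectors are linearly dependent.
Thus they do not form a basis for ℝ³, and dim(span{v₁, v₂, v₃}) = 2 (spanned by v₁ and v₂).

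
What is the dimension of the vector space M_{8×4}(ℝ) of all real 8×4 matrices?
Dimension = 32

A real 8×4 matrix is determined by its 8·4 = 32 independent entries.
A standard basis is {E_ij : 1 ≤ i ≤ 8, 1 ≤ j ≤ 4}, where E_ij has a 1 in position (i, j) and 0 elsewhere — there are 32 such matrices, and they are linearly independent and span M_{8×4}(ℝ).
Therefore dim(M_{8×4}(ℝ)) = 32.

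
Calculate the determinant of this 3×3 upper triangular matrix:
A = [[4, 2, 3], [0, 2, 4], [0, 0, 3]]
24

The determinant of a triangular matrix is the product of its diagonal entries (the off-diagonal entries above the diagonal do not affect it).
det(A) = (4) * (2) * (3) = 24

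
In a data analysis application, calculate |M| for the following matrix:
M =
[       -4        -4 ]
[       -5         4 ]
det(M) = -36

For a 2×2 matrix [[a, b], [c, d]], det = a*d - b*c.
det(M) = (-4)*(4) - (-4)*(-5) = -16 - 20 = -36.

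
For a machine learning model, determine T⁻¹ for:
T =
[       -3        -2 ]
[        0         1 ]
det(T) = -3
T⁻¹ =
[     -1/3      -2/3 ]
[        0         1 ]

For a 2×2 matrix T = [[a, b], [c, d]] with det(T) ≠ 0, T⁻¹ = (1/det(T)) * [[d, -b], [-c, a]].
det(T) = (-3)*(1) - (-2)*(0) = -3 - 0 = -3.
T⁻¹ = (1/-3) * [[1, 2], [0, -3]].
Dividing each entry by -3 and reducing:
T⁻¹ =
[     -1/3      -2/3 ]
[        0         1 ]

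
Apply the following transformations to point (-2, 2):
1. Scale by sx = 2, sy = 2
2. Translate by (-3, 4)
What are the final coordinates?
(-7, 8)

Step 1: Scale (-2, 2) by (sx, sy) = (2, 2) → (-4, 4)
Step 2: Translate by (-3, 4) → (-7, 8)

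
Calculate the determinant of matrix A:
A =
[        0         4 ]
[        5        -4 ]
det(A) = -20

For a 2×2 matrix [[a, b], [c, d]], det = a*d - b*c.
det(A) = (0)*(-4) - (4)*(5) = 0 - 20 = -20.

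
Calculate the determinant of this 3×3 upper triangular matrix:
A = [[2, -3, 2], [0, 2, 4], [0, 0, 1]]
4

The determinant of a triangular matrix is the product of its diagonal entries (the off-diagonal entries above the diagonal do not affect it).
det(A) = (2) * (2) * (1) = 4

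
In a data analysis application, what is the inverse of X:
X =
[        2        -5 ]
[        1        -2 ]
det(X) = 1
X⁻¹ =
[       -2         5 ]
[       -1         2 ]

For a 2×2 matrix X = [[a, b], [c, d]] with det(X) ≠ 0, X⁻¹ = (1/det(X)) * [[d, -b], [-c, a]].
det(X) = (2)*(-2) - (-5)*(1) = -4 + 5 = 1.
X⁻¹ = (1/1) * [[-2, 5], [-1, 2]].
Dividing each entry by 1 and reducing:
X⁻¹ =
[       -2         5 ]
[       -1         2 ]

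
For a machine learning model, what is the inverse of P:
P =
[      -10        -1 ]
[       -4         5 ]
det(P) = -54
P⁻¹ =
[    -5/54     -1/54 ]
[    -2/27      5/27 ]

For a 2×2 matrix P = [[a, b], [c, d]] with det(P) ≠ 0, P⁻¹ = (1/det(P)) * [[d, -b], [-c, a]].
det(P) = (-10)*(5) - (-1)*(-4) = -50 - 4 = -54.
P⁻¹ = (1/-54) * [[5, 1], [4, -10]].
Dividing each entry by -54 and reducing:
P⁻¹ =
[    -5/54     -1/54 ]
[    -2/27      5/27 ]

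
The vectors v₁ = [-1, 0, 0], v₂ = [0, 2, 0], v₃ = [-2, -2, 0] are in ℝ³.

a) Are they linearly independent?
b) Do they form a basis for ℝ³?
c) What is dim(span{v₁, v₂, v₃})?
Not independent, not a basis, dim(span) = 2

Check whether v₃ can be written as a linear combination of v₁ and v₂.
v₃ = (2)·v₁ + (-1)·v₂ = [-2, -2, 0], so the three vectors are linearly dependent.
Thus they do not form a basis for ℝ³, and dim(span{v₁, v₂, v₃}) = 2 (spanned by v₁ and v₂).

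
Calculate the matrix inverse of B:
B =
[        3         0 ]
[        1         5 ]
det(B) = 15
B⁻¹ =
[      1/3         0 ]
[    -1/15       1/5 ]

For a 2×2 matrix B = [[a, b], [c, d]] with det(B) ≠ 0, B⁻¹ = (1/det(B)) * [[d, -b], [-c, a]].
det(B) = (3)*(5) - (0)*(1) = 15 - 0 = 15.
B⁻¹ = (1/15) * [[5, 0], [-1, 3]].
Dividing each entry by 15 and reducing:
B⁻¹ =
[      1/3         0 ]
[    -1/15       1/5 ]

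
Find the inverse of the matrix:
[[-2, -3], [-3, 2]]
[[-2/13, -3/13], [-3/13, 2/13]]

For [[a,b],[c,d]], inverse = (1/det)·[[d,-b],[-c,a]]
det = -2·2 - -3·-3 = -13
Inverse = (1/-13)·[[2, 3], [3, -2]]
        = [[-2/13, -3/13], [-3/13, 2/13]]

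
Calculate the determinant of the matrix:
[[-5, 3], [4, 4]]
-32

For a 2×2 matrix [[a, b], [c, d]], det = ad - bc
det = (-5)(4) - (3)(4) = -20 - 12 = -32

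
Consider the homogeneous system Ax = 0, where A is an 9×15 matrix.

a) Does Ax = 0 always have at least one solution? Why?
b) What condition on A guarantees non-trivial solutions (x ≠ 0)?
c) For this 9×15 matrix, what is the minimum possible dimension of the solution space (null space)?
a) Yes, x = 0 is always a solution. b) When A has linearly dependent columns (rank < n). c) Minimum nullity = 6.

a) x = 0 satisfies A·0 = 0, so the zero vector is always a solution.
b) Non-trivial solutions exist iff the columns of A are linearly dependent, equivalently rank(A) < n (the number of columns).
c) By rank-nullity, rank(A) + nullity(A) = n = 15. Since A has only 9 rows, rank(A) ≤ 9, so nullity(A) ≥ 15 - 9 = 6.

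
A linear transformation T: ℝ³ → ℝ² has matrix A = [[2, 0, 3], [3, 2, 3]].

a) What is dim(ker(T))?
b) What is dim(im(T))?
dim(ker) = 1, dim(im) = 2

The two rows are not scalar multiples of one another (no single k satisfies row 2 = k × row 1), so they are linearly independent.
Thus rank(A) = 2.
dim(im(T)) = rank(A) = 2.
By the rank-nullity theorem applied to T: ℝ³ → ℝ², rank(A) + nullity(A) = 3 (the domain dimension), so dim(ker(T)) = 3 - 2 = 1.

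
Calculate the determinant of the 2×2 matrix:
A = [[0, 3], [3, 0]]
-9

For A = [[a, b], [c, d]], det(A) = a*d - b*c.
det(A) = (0)*(0) - (3)*(3) = 0 - 9 = -9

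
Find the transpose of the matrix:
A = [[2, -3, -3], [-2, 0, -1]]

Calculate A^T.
[[2, -2], [-3, 0], [-3, -1]]

The transpose sends entry (i,j) to (j,i); rows become columns.
Row 0 of A: [2, -3, -3] -> column 0 of A^T.
Row 1 of A: [-2, 0, -1] -> column 1 of A^T.
A^T = [[2, -2], [-3, 0], [-3, -1]]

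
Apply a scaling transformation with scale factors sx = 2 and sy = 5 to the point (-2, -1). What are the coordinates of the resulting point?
(-4, -5)

Scaling matrix:
[[2, 0], [0, 5]]
Result: (-2 × 2, -1 × 5) = (-4, -5)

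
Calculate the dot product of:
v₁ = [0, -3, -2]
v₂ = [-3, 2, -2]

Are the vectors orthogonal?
-2, No

The dot product is the sum of products of corresponding components.
v₁·v₂ = (0)*(-3) + (-3)*(2) + (-2)*(-2) = 0 - 6 + 4 = -2.
Two vectors are orthogonal iff their dot product is 0; here the dot product is -2, so the vectors are not orthogonal.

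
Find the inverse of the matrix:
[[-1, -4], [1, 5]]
[[-5, -4], [1, 1]]

For [[a,b],[c,d]], inverse = (1/det)·[[d,-b],[-c,a]]
det = -1·5 - -4·1 = -1
Inverse = (1/-1)·[[5, 4], [-1, -1]]
        = [[-5, -4], [1, 1]]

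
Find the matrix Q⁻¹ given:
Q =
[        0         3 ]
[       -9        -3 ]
det(Q) = 27
Q⁻¹ =
[     -1/9      -1/9 ]
[      1/3         0 ]

For a 2×2 matrix Q = [[a, b], [c, d]] with det(Q) ≠ 0, Q⁻¹ = (1/det(Q)) * [[d, -b], [-c, a]].
det(Q) = (0)*(-3) - (3)*(-9) = 0 + 27 = 27.
Q⁻¹ = (1/27) * [[-3, -3], [9, 0]].
Dividing each entry by 27 and reducing:
Q⁻¹ =
[     -1/9      -1/9 ]
[      1/3         0 ]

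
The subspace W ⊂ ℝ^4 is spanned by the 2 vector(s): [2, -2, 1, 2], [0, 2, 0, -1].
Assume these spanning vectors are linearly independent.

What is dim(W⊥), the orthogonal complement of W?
dim(W⊥) = 2

For any subspace W of ℝ^n, dim(W) + dim(W⊥) = n (the whole-space dimension).
Here the given 2 vectors are linearly independent, so dim(W) = 2.
Thus dim(W⊥) = n - dim(W) = 4 - 2 = 2.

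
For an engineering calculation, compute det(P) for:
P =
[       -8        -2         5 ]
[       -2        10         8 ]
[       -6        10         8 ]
det(P) = 264

Expand along row 0 (cofactor expansion): det(P) = a*(e*i - f*h) - b*(d*i - f*g) + c*(d*h - e*g), where the 3×3 is [[a, b, c], [d, e, f], [g, h, i]].
Minor M_00 = (10)*(8) - (8)*(10) = 80 - 80 = 0.
Minor M_01 = (-2)*(8) - (8)*(-6) = -16 + 48 = 32.
Minor M_02 = (-2)*(10) - (10)*(-6) = -20 + 60 = 40.
det(P) = (-8)*(0) - (-2)*(32) + (5)*(40) = 0 + 64 + 200 = 264.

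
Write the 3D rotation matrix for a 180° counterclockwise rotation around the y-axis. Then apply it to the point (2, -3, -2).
R = [[-1, 0, 0], [0, 1, 0], [0, 0, -1]]; R·(2, -3, -2) = (-2, -3, 2)

Rotation matrix for 180° around y-axis:
cos(180°) = -1, sin(180°) = 0
R = [[-1, 0, 0], [0, 1, 0], [0, 0, -1]]
Apply to (2, -3, -2): R·[2, -3, -2]ᵀ = (-2, -3, 2)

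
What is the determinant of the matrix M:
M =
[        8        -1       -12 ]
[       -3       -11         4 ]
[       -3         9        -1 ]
det(M) = 535

Expand along row 0 (cofactor expansion): det(M) = a*(e*i - f*h) - b*(d*i - f*g) + c*(d*h - e*g), where the 3×3 is [[a, b, c], [d, e, f], [g, h, i]].
Minor M_00 = (-11)*(-1) - (4)*(9) = 11 - 36 = -25.
Minor M_01 = (-3)*(-1) - (4)*(-3) = 3 + 12 = 15.
Minor M_02 = (-3)*(9) - (-11)*(-3) = -27 - 33 = -60.
det(M) = (8)*(-25) - (-1)*(15) + (-12)*(-60) = -200 + 15 + 720 = 535.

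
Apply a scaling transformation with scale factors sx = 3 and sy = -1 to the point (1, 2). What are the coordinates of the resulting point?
(3, -2)

Scaling matrix:
[[3, 0], [0, -1]]
Result: (1 × 3, 2 × -1) = (3, -2)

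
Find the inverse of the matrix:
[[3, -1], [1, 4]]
[[4/13, 1/13], [-1/13, 3/13]]

For [[a,b],[c,d]], inverse = (1/det)·[[d,-b],[-c,a]]
det = 3·4 - -1·1 = 13
Inverse = (1/13)·[[4, 1], [-1, 3]]
        = [[4/13, 1/13], [-1/13, 3/13]]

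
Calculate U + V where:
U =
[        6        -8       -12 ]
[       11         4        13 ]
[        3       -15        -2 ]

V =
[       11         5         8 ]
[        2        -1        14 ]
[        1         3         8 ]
U + V =
[       17        -3        -4 ]
[       13         3        27 ]
[        4       -12         6 ]

Matrix addition is elementwise: (U+V)[i][j] = U[i][j] + V[i][j].
  (U+V)[0][0] = (6) + (11) = 17
  (U+V)[0][1] = (-8) + (5) = -3
  (U+V)[0][2] = (-12) + (8) = -4
  (U+V)[1][0] = (11) + (2) = 13
  (U+V)[1][1] = (4) + (-1) = 3
  (U+V)[1][2] = (13) + (14) = 27
  (U+V)[2][0] = (3) + (1) = 4
  (U+V)[2][1] = (-15) + (3) = -12
  (U+V)[2][2] = (-2) + (8) = 6
U + V =
[       17        -3        -4 ]
[       13         3        27 ]
[        4       -12         6 ]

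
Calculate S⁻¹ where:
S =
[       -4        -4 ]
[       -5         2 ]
det(S) = -28
S⁻¹ =
[    -1/14      -1/7 ]
[    -5/28       1/7 ]

For a 2×2 matrix S = [[a, b], [c, d]] with det(S) ≠ 0, S⁻¹ = (1/det(S)) * [[d, -b], [-c, a]].
det(S) = (-4)*(2) - (-4)*(-5) = -8 - 20 = -28.
S⁻¹ = (1/-28) * [[2, 4], [5, -4]].
Dividing each entry by -28 and reducing:
S⁻¹ =
[    -1/14      -1/7 ]
[    -5/28       1/7 ]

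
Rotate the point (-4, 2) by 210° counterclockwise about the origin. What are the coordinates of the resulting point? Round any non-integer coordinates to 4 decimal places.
(4.4641, 0.2679)

Rotation matrix R(θ) = [[cos θ, -sin θ], [sin θ, cos θ]]; for θ = 210°:
R = [[-√3/2, 1/2], [-1/2, -√3/2]]
Result: R × [-4, 2]ᵀ = [-√3/2·-4 + (1/2)·2, -1/2·-4 + (-√3/2)·2]ᵀ = (4.4641, 0.2679)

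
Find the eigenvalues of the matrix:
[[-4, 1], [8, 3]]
λ = -5 and λ = 4

Characteristic equation: det(A - λI) = 0
λ² - (trace)λ + (det) = 0
λ² - (-1)λ + (-20) = 0
λ² + 1λ - 20 = 0
Solving: λ = -5, 4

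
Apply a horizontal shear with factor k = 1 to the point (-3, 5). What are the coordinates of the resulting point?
(2, 5)

Shear matrix for horizontal shear with factor k = 1:
[[1, 1], [0, 1]]
Result: (-3, 5) → (2, 5)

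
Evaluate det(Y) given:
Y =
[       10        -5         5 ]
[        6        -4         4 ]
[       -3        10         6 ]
det(Y) = -160

Expand along row 0 (cofactor expansion): det(Y) = a*(e*i - f*h) - b*(d*i - f*g) + c*(d*h - e*g), where the 3×3 is [[a, b, c], [d, e, f], [g, h, i]].
Minor M_00 = (-4)*(6) - (4)*(10) = -24 - 40 = -64.
Minor M_01 = (6)*(6) - (4)*(-3) = 36 + 12 = 48.
Minor M_02 = (6)*(10) - (-4)*(-3) = 60 - 12 = 48.
det(Y) = (10)*(-64) - (-5)*(48) + (5)*(48) = -640 + 240 + 240 = -160.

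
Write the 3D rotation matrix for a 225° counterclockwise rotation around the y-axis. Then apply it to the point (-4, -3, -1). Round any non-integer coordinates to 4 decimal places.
R = [[-√2/2, 0, -√2/2], [0, 1, 0], [√2/2, 0, -√2/2]]; R·(-4, -3, -1) = (3.5355, -3.0000, -2.1213)

Rotation matrix for 225° around y-axis:
cos(225°) = -√2/2, sin(225°) = -√2/2
R = [[-√2/2, 0, -√2/2], [0, 1, 0], [√2/2, 0, -√2/2]]
Apply to (-4, -3, -1): R·[-4, -3, -1]ᵀ = (3.5355, -3.0000, -2.1213)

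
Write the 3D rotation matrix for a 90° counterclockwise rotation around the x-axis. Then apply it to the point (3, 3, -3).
R = [[1, 0, 0], [0, 0, -1], [0, 1, 0]]; R·(3, 3, -3) = (3, 3, 3)

Rotation matrix for 90° around x-axis:
cos(90°) = 0, sin(90°) = 1
R = [[1, 0, 0], [0, 0, -1], [0, 1, 0]]
Apply to (3, 3, -3): R·[3, 3, -3]ᵀ = (3, 3, 3)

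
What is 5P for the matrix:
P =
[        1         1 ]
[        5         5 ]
5P =
[        5         5 ]
[       25        25 ]

Scalar multiplication is elementwise: (5P)[i][j] = 5 * P[i][j].
  (5P)[0][0] = 5 * (1) = 5
  (5P)[0][1] = 5 * (1) = 5
  (5P)[1][0] = 5 * (5) = 25
  (5P)[1][1] = 5 * (5) = 25
5P =
[        5         5 ]
[       25        25 ]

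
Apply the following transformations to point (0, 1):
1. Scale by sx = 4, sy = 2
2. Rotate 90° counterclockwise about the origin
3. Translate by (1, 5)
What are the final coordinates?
(-1, 5)

Step 1: Scale → (0, 2)
Step 2: Rotate 90° → (-2, 0)
Step 3: Translate → (-1, 5)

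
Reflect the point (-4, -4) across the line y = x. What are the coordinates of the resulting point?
(-4, -4)

Reflection across line y = x: (-4, -4) → (-4, -4)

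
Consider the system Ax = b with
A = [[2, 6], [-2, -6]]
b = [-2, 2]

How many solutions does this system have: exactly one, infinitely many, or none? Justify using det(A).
Infinitely many solutions

det(A) = (2)*(-6) - (6)*(-2) = 0, so A is singular (column 2 is 3 times column 1).
b = [-2, 2] = -1 * column 1 of A, so b lies in the column space of A.
A singular matrix whose right-hand side is in its column space gives a 1-parameter family of solutions — infinitely many.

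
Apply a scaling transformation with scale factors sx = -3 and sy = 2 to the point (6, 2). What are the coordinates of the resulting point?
(-18, 4)

Scaling matrix:
[[-3, 0], [0, 2]]
Result: (6 × -3, 2 × 2) = (-18, 4)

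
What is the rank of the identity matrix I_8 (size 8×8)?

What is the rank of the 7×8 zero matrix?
rank(I_8) = 8, rank(0) = 0

The identity I_8 has 8 columns that are the standard basis vectors e_1, …, e_8. These are linearly independent, so all 8 columns are pivots and rank(I_8) = 8.
The 7×8 zero matrix has every entry zero, so every row is the zero row and there are no pivots; rank(0) = 0.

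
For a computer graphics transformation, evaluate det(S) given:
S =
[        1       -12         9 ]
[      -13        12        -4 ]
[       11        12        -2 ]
det(S) = -1728

Expand along row 0 (cofactor expansion): det(S) = a*(e*i - f*h) - b*(d*i - f*g) + c*(d*h - e*g), where the 3×3 is [[a, b, c], [d, e, f], [g, h, i]].
Minor M_00 = (12)*(-2) - (-4)*(12) = -24 + 48 = 24.
Minor M_01 = (-13)*(-2) - (-4)*(11) = 26 + 44 = 70.
Minor M_02 = (-13)*(12) - (12)*(11) = -156 - 132 = -288.
det(S) = (1)*(24) - (-12)*(70) + (9)*(-288) = 24 + 840 - 2592 = -1728.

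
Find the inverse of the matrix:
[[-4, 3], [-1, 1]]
[[-1, 3], [-1, 4]]

For [[a,b],[c,d]], inverse = (1/det)·[[d,-b],[-c,a]]
det = -4·1 - 3·-1 = -1
Inverse = (1/-1)·[[1, -3], [1, -4]]
        = [[-1, 3], [-1, 4]]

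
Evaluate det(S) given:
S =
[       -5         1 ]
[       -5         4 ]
det(S) = -15

For a 2×2 matrix [[a, b], [c, d]], det = a*d - b*c.
det(S) = (-5)*(4) - (1)*(-5) = -20 + 5 = -15.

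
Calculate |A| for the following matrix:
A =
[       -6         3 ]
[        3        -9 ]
det(A) = 45

For a 2×2 matrix [[a, b], [c, d]], det = a*d - b*c.
det(A) = (-6)*(-9) - (3)*(3) = 54 - 9 = 45.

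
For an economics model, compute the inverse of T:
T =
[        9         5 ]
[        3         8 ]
det(T) = 57
T⁻¹ =
[     8/57     -5/57 ]
[    -1/19      3/19 ]

For a 2×2 matrix T = [[a, b], [c, d]] with det(T) ≠ 0, T⁻¹ = (1/det(T)) * [[d, -b], [-c, a]].
det(T) = (9)*(8) - (5)*(3) = 72 - 15 = 57.
T⁻¹ = (1/57) * [[8, -5], [-3, 9]].
Dividing each entry by 57 and reducing:
T⁻¹ =
[     8/57     -5/57 ]
[    -1/19      3/19 ]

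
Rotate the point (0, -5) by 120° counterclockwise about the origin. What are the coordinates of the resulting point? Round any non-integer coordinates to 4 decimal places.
(4.3301, 2.5000)

Rotation matrix R(θ) = [[cos θ, -sin θ], [sin θ, cos θ]]; for θ = 120°:
R = [[-1/2, -√3/2], [√3/2, -1/2]]
Result: R × [0, -5]ᵀ = [-1/2·0 + (-√3/2)·-5, √3/2·0 + (-1/2)·-5]ᵀ = (4.3301, 2.5000)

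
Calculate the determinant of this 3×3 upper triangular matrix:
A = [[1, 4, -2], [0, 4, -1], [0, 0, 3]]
12

The determinant of a triangular matrix is the product of its diagonal entries (the off-diagonal entries above the diagonal do not affect it).
det(A) = (1) * (4) * (3) = 12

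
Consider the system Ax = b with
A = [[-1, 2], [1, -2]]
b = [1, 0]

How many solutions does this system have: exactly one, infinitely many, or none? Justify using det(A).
No solution

det(A) = (-1)*(-2) - (2)*(1) = 0, so A is singular.
The column space of A is span(column 1) = span([-1, 1]).
b = [1, 0] is not a scalar multiple of column 1, so b ∉ column space and the system is inconsistent — no solution.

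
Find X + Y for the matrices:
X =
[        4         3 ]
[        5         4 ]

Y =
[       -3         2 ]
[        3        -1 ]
X + Y =
[        1         5 ]
[        8         3 ]

Matrix addition is elementwise: (X+Y)[i][j] = X[i][j] + Y[i][j].
  (X+Y)[0][0] = (4) + (-3) = 1
  (X+Y)[0][1] = (3) + (2) = 5
  (X+Y)[1][0] = (5) + (3) = 8
  (X+Y)[1][1] = (4) + (-1) = 3
X + Y =
[        1         5 ]
[        8         3 ]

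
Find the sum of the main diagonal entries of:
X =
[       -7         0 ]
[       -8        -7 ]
tr(X) = -7 - 7 = -14

The trace of a square matrix is the sum of its diagonal entries.
Diagonal entries of X: X[0][0] = -7, X[1][1] = -7.
tr(X) = -7 - 7 = -14.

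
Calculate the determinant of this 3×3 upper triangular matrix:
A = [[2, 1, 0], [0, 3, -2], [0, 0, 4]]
24

The determinant of a triangular matrix is the product of its diagonal entries (the off-diagonal entries above the diagonal do not affect it).
det(A) = (2) * (3) * (4) = 24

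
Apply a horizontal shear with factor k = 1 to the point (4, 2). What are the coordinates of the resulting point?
(6, 2)

Shear matrix for horizontal shear with factor k = 1:
[[1, 1], [0, 1]]
Result: (4, 2) → (6, 2)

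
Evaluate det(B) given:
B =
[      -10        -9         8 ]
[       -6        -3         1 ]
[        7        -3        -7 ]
det(B) = 387

Expand along row 0 (cofactor expansion): det(B) = a*(e*i - f*h) - b*(d*i - f*g) + c*(d*h - e*g), where the 3×3 is [[a, b, c], [d, e, f], [g, h, i]].
Minor M_00 = (-3)*(-7) - (1)*(-3) = 21 + 3 = 24.
Minor M_01 = (-6)*(-7) - (1)*(7) = 42 - 7 = 35.
Minor M_02 = (-6)*(-3) - (-3)*(7) = 18 + 21 = 39.
det(B) = (-10)*(24) - (-9)*(35) + (8)*(39) = -240 + 315 + 312 = 387.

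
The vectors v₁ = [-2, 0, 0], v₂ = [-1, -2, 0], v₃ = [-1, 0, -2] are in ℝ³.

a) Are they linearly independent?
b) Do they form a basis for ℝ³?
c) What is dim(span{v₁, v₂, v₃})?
Yes independent, yes basis, dim = 3

Stack v₁, v₂, v₃ as rows of a 3×3 matrix.
[[-2, 0, 0]; [-1, -2, 0]; [-1, 0, -2]] is already lower triangular with nonzero diagonal entries (-2, -2, -2), so its determinant is the product of the diagonal entries, det = (-2)·(-2)·(-2) = -8 ≠ 0, and the rows are linearly independent.
Three linearly independent vectors in ℝ³ form a basis for ℝ³, so dim(span{v₁,v₂,v₃}) = 3.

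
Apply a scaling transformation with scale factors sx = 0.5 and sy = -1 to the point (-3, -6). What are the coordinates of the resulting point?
(-1.5, 6)

Scaling matrix:
[[0.50, 0], [0, -1]]
Result: (-3 × 0.5, -6 × -1) = (-1.5, 6)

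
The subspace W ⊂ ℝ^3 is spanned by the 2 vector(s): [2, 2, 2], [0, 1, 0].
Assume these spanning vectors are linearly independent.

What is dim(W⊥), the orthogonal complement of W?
dim(W⊥) = 1

For any subspace W of ℝ^n, dim(W) + dim(W⊥) = n (the whole-space dimension).
Here the given 2 vectors are linearly independent, so dim(W) = 2.
Thus dim(W⊥) = n - dim(W) = 3 - 2 = 1.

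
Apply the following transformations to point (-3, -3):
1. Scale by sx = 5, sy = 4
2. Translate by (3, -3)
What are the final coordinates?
(-12, -15)

Step 1: Scale (-3, -3) by (sx, sy) = (5, 4) → (-15, -12)
Step 2: Translate by (3, -3) → (-12, -15)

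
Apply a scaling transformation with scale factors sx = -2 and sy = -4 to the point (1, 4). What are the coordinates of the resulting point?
(-2, -16)

Scaling matrix:
[[-2, 0], [0, -4]]
Result: (1 × -2, 4 × -4) = (-2, -16)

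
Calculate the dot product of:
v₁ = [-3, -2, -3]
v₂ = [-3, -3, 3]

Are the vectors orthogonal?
6, No

The dot product is the sum of products of corresponding components.
v₁·v₂ = (-3)*(-3) + (-2)*(-3) + (-3)*(3) = 9 + 6 - 9 = 6.
Two vectors are orthogonal iff their dot product is 0; here the dot product is 6, so the vectors are not orthogonal.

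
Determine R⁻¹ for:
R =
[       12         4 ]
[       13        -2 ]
det(R) = -76
R⁻¹ =
[     1/38      1/19 ]
[    13/76     -3/19 ]

For a 2×2 matrix R = [[a, b], [c, d]] with det(R) ≠ 0, R⁻¹ = (1/det(R)) * [[d, -b], [-c, a]].
det(R) = (12)*(-2) - (4)*(13) = -24 - 52 = -76.
R⁻¹ = (1/-76) * [[-2, -4], [-13, 12]].
Dividing each entry by -76 and reducing:
R⁻¹ =
[     1/38      1/19 ]
[    13/76     -3/19 ]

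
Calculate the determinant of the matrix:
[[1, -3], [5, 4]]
19

For a 2×2 matrix [[a, b], [c, d]], det = ad - bc
det = (1)(4) - (-3)(5) = 4 - -15 = 19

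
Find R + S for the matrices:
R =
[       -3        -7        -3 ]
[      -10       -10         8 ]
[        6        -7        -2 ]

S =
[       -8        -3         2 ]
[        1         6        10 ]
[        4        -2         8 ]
R + S =
[      -11       -10        -1 ]
[       -9        -4        18 ]
[       10        -9         6 ]

Matrix addition is elementwise: (R+S)[i][j] = R[i][j] + S[i][j].
  (R+S)[0][0] = (-3) + (-8) = -11
  (R+S)[0][1] = (-7) + (-3) = -10
  (R+S)[0][2] = (-3) + (2) = -1
  (R+S)[1][0] = (-10) + (1) = -9
  (R+S)[1][1] = (-10) + (6) = -4
  (R+S)[1][2] = (8) + (10) = 18
  (R+S)[2][0] = (6) + (4) = 10
  (R+S)[2][1] = (-7) + (-2) = -9
  (R+S)[2][2] = (-2) + (8) = 6
R + S =
[      -11       -10        -1 ]
[       -9        -4        18 ]
[       10        -9         6 ]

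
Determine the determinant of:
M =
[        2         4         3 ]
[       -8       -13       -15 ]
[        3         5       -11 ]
det(M) = -99

Expand along row 0 (cofactor expansion): det(M) = a*(e*i - f*h) - b*(d*i - f*g) + c*(d*h - e*g), where the 3×3 is [[a, b, c], [d, e, f], [g, h, i]].
Minor M_00 = (-13)*(-11) - (-15)*(5) = 143 + 75 = 218.
Minor M_01 = (-8)*(-11) - (-15)*(3) = 88 + 45 = 133.
Minor M_02 = (-8)*(5) - (-13)*(3) = -40 + 39 = -1.
det(M) = (2)*(218) - (4)*(133) + (3)*(-1) = 436 - 532 - 3 = -99.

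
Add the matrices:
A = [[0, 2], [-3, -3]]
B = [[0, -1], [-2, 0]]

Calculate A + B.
[[0, 1], [-5, -3]]

Add corresponding elements:
(0)+(0)=0
(2)+(-1)=1
(-3)+(-2)=-5
(-3)+(0)=-3
A + B = [[0, 1], [-5, -3]]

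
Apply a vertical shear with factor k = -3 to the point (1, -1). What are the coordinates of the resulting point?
(1, -4)

Shear matrix for vertical shear with factor k = -3:
[[1, 0], [-3, 1]]
Result: (1, -1) → (1, -4)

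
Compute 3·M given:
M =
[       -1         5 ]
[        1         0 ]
3M =
[       -3        15 ]
[        3         0 ]

Scalar multiplication is elementwise: (3M)[i][j] = 3 * M[i][j].
  (3M)[0][0] = 3 * (-1) = -3
  (3M)[0][1] = 3 * (5) = 15
  (3M)[1][0] = 3 * (1) = 3
  (3M)[1][1] = 3 * (0) = 0
3M =
[       -3        15 ]
[        3         0 ]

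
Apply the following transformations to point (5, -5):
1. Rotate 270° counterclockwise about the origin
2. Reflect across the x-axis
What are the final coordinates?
(-5, 5)

Step 1: Rotate 270° → (-5, -5)
Step 2: Reflect across the x-axis → (-5, 5)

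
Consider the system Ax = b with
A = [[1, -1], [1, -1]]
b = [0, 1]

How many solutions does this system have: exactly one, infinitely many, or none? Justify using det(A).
No solution

det(A) = (1)*(-1) - (-1)*(1) = 0, so A is singular.
The column space of A is span(column 1) = span([1, 1]).
b = [0, 1] is not a scalar multiple of column 1, so b ∉ column space and the system is inconsistent — no solution.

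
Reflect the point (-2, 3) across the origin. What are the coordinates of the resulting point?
(2, -3)

Reflection across origin: (-2, 3) → (2, -3)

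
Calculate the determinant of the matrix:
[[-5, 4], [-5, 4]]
0

For a 2×2 matrix [[a, b], [c, d]], det = ad - bc
det = (-5)(4) - (4)(-5) = -20 - -20 = 0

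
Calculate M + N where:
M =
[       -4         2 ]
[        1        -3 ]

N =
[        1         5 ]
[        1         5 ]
M + N =
[       -3         7 ]
[        2         2 ]

Matrix addition is elementwise: (M+N)[i][j] = M[i][j] + N[i][j].
  (M+N)[0][0] = (-4) + (1) = -3
  (M+N)[0][1] = (2) + (5) = 7
  (M+N)[1][0] = (1) + (1) = 2
  (M+N)[1][1] = (-3) + (5) = 2
M + N =
[       -3         7 ]
[        2         2 ]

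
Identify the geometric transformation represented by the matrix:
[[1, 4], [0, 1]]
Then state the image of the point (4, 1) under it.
horizontal shear with factor 4; image of (4, 1) is (8, 1)

The matrix [[1, k], [0, 1]] sends (x, y) to (x + 4y, y), leaving the y-coordinate fixed: a horizontal shear.
The matrix [[1, 4], [0, 1]] represents: horizontal shear with factor 4.
Applying it to (4, 1): [1·4 + 4·1, 0·4 + 1·1] = (8, 1).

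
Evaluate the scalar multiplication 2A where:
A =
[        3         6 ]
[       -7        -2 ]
2A =
[        6        12 ]
[      -14        -4 ]

Scalar multiplication is elementwise: (2A)[i][j] = 2 * A[i][j].
  (2A)[0][0] = 2 * (3) = 6
  (2A)[0][1] = 2 * (6) = 12
  (2A)[1][0] = 2 * (-7) = -14
  (2A)[1][1] = 2 * (-2) = -4
2A =
[        6        12 ]
[      -14        -4 ]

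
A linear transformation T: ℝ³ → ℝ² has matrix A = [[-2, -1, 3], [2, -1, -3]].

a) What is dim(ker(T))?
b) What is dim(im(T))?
dim(ker) = 1, dim(im) = 2

The two rows are not scalar multiples of one another (no single k satisfies row 2 = k × row 1), so they are linearly independent.
Thus rank(A) = 2.
dim(im(T)) = rank(A) = 2.
By the rank-nullity theorem applied to T: ℝ³ → ℝ², rank(A) + nullity(A) = 3 (the domain dimension), so dim(ker(T)) = 3 - 2 = 1.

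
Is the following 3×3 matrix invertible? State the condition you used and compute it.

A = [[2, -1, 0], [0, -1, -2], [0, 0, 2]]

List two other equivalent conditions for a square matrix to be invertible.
Yes, invertible; det(A) = -4 ≠ 0. Equivalent conditions: rank(A) = 3; Ax = 0 has only the trivial solution; 0 is not an eigenvalue; the columns of A are linearly independent.

To check invertibility, compute det(A).
The given matrix is triangular, so det(A) equals the product of its diagonal entries = -4 ≠ 0.
Since det(A) ≠ 0, A is invertible.
Equivalent conditions for a square matrix A to be invertible:
- rank(A) = 3 (full rank).
- The homogeneous system Ax = 0 has only the trivial solution x = 0.
- 0 is not an eigenvalue of A.
- The columns (equivalently rows) of A are linearly independent.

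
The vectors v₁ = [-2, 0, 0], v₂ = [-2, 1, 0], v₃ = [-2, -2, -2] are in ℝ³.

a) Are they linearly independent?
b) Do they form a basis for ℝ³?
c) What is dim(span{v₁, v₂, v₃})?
Yes independent, yes basis, dim = 3

Stack v₁, v₂, v₃ as rows of a 3×3 matrix.
[[-2, 0, 0]; [-2, 1, 0]; [-2, -2, -2]] is already lower triangular with nonzero diagonal entries (-2, 1, -2), so its determinant is the product of the diagonal entries, det = (-2)·(1)·(-2) = 4 ≠ 0, and the rows are linearly independent.
Three linearly independent vectors in ℝ³ form a basis for ℝ³, so dim(span{v₁,v₂,v₃}) = 3.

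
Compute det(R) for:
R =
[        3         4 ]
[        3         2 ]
det(R) = -6

For a 2×2 matrix [[a, b], [c, d]], det = a*d - b*c.
det(R) = (3)*(2) - (4)*(3) = 6 - 12 = -6.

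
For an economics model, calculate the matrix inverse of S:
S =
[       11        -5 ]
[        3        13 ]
det(S) = 158
S⁻¹ =
[   13/158     5/158 ]
[   -3/158    11/158 ]

For a 2×2 matrix S = [[a, b], [c, d]] with det(S) ≠ 0, S⁻¹ = (1/det(S)) * [[d, -b], [-c, a]].
det(S) = (11)*(13) - (-5)*(3) = 143 + 15 = 158.
S⁻¹ = (1/158) * [[13, 5], [-3, 11]].
Dividing each entry by 158 and reducing:
S⁻¹ =
[   13/158     5/158 ]
[   -3/158    11/158 ]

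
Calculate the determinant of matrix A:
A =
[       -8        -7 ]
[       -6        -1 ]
det(A) = -34

For a 2×2 matrix [[a, b], [c, d]], det = a*d - b*c.
det(A) = (-8)*(-1) - (-7)*(-6) = 8 - 42 = -34.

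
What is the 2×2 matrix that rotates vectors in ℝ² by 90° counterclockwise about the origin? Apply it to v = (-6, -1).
R = [[0, -1], [1, 0]]; R·v = (1, -6)

A counterclockwise rotation by angle θ in ℝ² has matrix R(θ) = [[cos θ, -sin θ], [sin θ, cos θ]].
For θ = 90°: cos θ = 0, sin θ = 1.
R(90°) = [[0, -1], [1, 0]].
R·v = [0·-6 + (-1)·-1, 1·-6 + 0·-1] = (1, -6).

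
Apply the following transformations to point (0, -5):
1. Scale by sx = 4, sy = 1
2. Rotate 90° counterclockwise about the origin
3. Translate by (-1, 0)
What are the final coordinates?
(4, 0)

Step 1: Scale → (0, -5)
Step 2: Rotate 90° → (5, 0)
Step 3: Translate → (4, 0)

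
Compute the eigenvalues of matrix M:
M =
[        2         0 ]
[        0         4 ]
λ = 2, 4

Solve det(M - λI) = 0. For a 2×2 matrix the characteristic equation is λ² - (trace)λ + det = 0.
trace(M) = a + d = 2 + 4 = 6.
det(M) = a*d - b*c = (2)*(4) - (0)*(0) = 8 - 0 = 8.
Characteristic equation: λ² - (6)λ + (8) = 0.
Discriminant = (6)² - 4*(8) = 36 - 32 = 4.
λ = (6 ± √4) / 2 = (6 ± 2) / 2 = 2, 4.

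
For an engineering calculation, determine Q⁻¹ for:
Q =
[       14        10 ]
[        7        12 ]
det(Q) = 98
Q⁻¹ =
[     6/49     -5/49 ]
[    -1/14       1/7 ]

For a 2×2 matrix Q = [[a, b], [c, d]] with det(Q) ≠ 0, Q⁻¹ = (1/det(Q)) * [[d, -b], [-c, a]].
det(Q) = (14)*(12) - (10)*(7) = 168 - 70 = 98.
Q⁻¹ = (1/98) * [[12, -10], [-7, 14]].
Dividing each entry by 98 and reducing:
Q⁻¹ =
[     6/49     -5/49 ]
[    -1/14       1/7 ]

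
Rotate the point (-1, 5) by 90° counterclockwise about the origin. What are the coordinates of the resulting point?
(-5, -1)

Rotation matrix R(θ) = [[cos θ, -sin θ], [sin θ, cos θ]]; for θ = 90°:
R = [[0, -1], [1, 0]]
Result: R × [-1, 5]ᵀ = [0·-1 + (-1)·5, 1·-1 + (0)·5]ᵀ = (-5, -1)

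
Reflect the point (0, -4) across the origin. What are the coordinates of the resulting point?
(0, 4)

Reflection across origin: (0, -4) → (0, 4)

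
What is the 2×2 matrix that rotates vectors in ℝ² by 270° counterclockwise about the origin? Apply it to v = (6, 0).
R = [[0, 1], [-1, 0]]; R·v = (0, -6)

A counterclockwise rotation by angle θ in ℝ² has matrix R(θ) = [[cos θ, -sin θ], [sin θ, cos θ]].
For θ = 270°: cos θ = 0, sin θ = -1.
R(270°) = [[0, 1], [-1, 0]].
R·v = [0·6 + (1)·0, -1·6 + 0·0] = (0, -6).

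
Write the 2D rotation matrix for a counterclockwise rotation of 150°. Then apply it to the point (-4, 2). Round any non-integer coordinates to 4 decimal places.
R = [[-√3/2, -1/2], [1/2, -√3/2]]; R·(-4, 2) = (2.4641, -3.7321)

Rotation matrix formula: R(θ) = [[cos θ, -sin θ], [sin θ, cos θ]]
For θ = 150°:
cos(150°) = -√3/2
sin(150°) = 1/2
R = [[-√3/2, -1/2], [1/2, -√3/2]]
Apply to (-4, 2): [-√3/2·-4 + (-1/2)·2, 1/2·-4 + -√3/2·2] = (2.4641, -3.7321)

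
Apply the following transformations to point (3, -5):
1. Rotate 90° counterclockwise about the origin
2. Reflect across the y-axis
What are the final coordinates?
(-5, 3)

Step 1: Rotate 90° → (5, 3)
Step 2: Reflect across the y-axis → (-5, 3)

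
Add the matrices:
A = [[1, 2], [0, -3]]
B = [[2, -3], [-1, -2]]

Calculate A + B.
[[3, -1], [-1, -5]]

Add corresponding elements:
(1)+(2)=3
(2)+(-3)=-1
(0)+(-1)=-1
(-3)+(-2)=-5
A + B = [[3, -1], [-1, -5]]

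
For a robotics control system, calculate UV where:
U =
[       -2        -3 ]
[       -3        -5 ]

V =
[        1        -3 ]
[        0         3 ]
UV =
[       -2        -3 ]
[       -3        -6 ]

Matrix multiplication: (UV)[i][j] = sum over k of U[i][k] * V[k][j].
  (UV)[0][0] = (-2)*(1) + (-3)*(0) = -2
  (UV)[0][1] = (-2)*(-3) + (-3)*(3) = -3
  (UV)[1][0] = (-3)*(1) + (-5)*(0) = -3
  (UV)[1][1] = (-3)*(-3) + (-5)*(3) = -6
UV =
[       -2        -3 ]
[       -3        -6 ]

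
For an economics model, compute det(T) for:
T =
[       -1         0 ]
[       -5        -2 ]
det(T) = 2

For a 2×2 matrix [[a, b], [c, d]], det = a*d - b*c.
det(T) = (-1)*(-2) - (0)*(-5) = 2 - 0 = 2.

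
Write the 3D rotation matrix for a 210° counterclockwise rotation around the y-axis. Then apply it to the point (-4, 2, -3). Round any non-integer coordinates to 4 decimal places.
R = [[-√3/2, 0, -1/2], [0, 1, 0], [1/2, 0, -√3/2]]; R·(-4, 2, -3) = (4.9641, 2.0000, 0.5981)

Rotation matrix for 210° around y-axis:
cos(210°) = -√3/2, sin(210°) = -1/2
R = [[-√3/2, 0, -1/2], [0, 1, 0], [1/2, 0, -√3/2]]
Apply to (-4, 2, -3): R·[-4, 2, -3]ᵀ = (4.9641, 2.0000, 0.5981)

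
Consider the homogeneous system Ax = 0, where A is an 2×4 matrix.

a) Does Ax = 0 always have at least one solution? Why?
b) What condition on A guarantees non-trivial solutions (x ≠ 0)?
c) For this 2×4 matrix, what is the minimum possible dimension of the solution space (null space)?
a) Yes, x = 0 is always a solution. b) When A has linearly dependent columns (rank < n). c) Minimum nullity = 2.

a) x = 0 satisfies A·0 = 0, so the zero vector is always a solution.
b) Non-trivial solutions exist iff the columns of A are linearly dependent, equivalently rank(A) < n (the number of columns).
c) By rank-nullity, rank(A) + nullity(A) = n = 4. Since A has only 2 rows, rank(A) ≤ 2, so nullity(A) ≥ 4 - 2 = 2.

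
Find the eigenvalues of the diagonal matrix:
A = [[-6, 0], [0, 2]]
λ₁ = -6, λ₂ = 2

The characteristic polynomial of A is det(A - λI) = (-6 - λ)(2 - λ) = 0.
The roots are λ = -6 and λ = 2, so the eigenvalues are the diagonal entries.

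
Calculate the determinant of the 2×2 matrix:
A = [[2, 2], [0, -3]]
-6

For A = [[a, b], [c, d]], det(A) = a*d - b*c.
det(A) = (2)*(-3) - (2)*(0) = -6 - 0 = -6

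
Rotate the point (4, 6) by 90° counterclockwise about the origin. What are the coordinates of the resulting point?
(-6, 4)

Rotation matrix R(θ) = [[cos θ, -sin θ], [sin θ, cos θ]]; for θ = 90°:
R = [[0, -1], [1, 0]]
Result: R × [4, 6]ᵀ = [0·4 + (-1)·6, 1·4 + (0)·6]ᵀ = (-6, 4)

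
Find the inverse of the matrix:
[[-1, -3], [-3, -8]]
[[8, -3], [-3, 1]]

For [[a,b],[c,d]], inverse = (1/det)·[[d,-b],[-c,a]]
det = -1·-8 - -3·-3 = -1
Inverse = (1/-1)·[[-8, 3], [3, -1]]
        = [[8, -3], [-3, 1]]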